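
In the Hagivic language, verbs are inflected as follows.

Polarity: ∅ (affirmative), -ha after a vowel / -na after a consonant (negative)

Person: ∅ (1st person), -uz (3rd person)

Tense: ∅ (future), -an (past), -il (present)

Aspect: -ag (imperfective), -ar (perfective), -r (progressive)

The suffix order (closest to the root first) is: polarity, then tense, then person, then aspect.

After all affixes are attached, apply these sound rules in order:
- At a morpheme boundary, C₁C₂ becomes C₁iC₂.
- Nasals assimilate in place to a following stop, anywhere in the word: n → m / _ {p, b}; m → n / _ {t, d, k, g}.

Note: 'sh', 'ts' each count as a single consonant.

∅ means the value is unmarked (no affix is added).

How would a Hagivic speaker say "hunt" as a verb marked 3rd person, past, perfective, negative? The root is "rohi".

Attach polarity negative -ha (after vowel 'i') → rohiha.
Attach tense past -an → rohihaan.
Attach person 3rd person -uz → rohihaanuz.
Attach aspect perfective -ar → rohihaanuzar.
Epenthesis: no change.
Nasal assimilation: no change.

rohihaanuzar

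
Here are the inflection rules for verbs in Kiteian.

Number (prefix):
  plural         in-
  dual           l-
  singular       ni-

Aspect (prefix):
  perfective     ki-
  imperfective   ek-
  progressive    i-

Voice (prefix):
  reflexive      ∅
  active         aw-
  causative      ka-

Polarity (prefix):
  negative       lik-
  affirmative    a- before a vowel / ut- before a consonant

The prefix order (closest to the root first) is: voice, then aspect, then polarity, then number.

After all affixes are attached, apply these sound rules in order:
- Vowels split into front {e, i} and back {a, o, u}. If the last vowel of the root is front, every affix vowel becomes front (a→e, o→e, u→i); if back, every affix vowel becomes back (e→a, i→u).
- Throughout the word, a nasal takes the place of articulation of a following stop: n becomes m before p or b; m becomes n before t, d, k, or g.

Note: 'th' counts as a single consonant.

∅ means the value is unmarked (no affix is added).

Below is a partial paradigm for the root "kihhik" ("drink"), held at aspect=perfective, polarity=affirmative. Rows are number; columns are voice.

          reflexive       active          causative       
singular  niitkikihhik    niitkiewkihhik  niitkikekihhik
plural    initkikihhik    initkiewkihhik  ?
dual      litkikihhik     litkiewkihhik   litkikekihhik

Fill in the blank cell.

initkikekihhik

Attach voice causative ka- → kakihhik.
Attach aspect perfective ki- → kikakihhik.
Attach polarity affirmative ut- (before consonant 'k') → utkikakihhik.
Attach number plural in- → inutkikakihhik.
Apply vowel harmony: inutkikakihhik → initkikekihhik.
Nasal assimilation: no change.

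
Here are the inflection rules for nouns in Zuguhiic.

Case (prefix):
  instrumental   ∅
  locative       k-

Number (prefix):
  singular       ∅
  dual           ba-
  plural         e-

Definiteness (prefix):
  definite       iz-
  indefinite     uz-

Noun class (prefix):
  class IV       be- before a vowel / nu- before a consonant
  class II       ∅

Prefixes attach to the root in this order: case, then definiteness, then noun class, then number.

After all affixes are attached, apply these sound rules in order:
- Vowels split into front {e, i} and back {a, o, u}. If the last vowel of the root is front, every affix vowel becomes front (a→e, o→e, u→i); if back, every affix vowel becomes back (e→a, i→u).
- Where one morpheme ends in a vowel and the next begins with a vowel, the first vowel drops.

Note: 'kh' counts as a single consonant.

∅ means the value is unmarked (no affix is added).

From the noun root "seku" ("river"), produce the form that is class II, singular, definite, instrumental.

uzseku

case = instrumental: zero marking, form stays seku.
Attach definiteness definite iz- → izseku.
noun class = class II: zero marking, form stays izseku.
number = singular: zero marking, form stays izseku.
Apply vowel harmony: izseku → uzseku.
Vowel deletion: no change.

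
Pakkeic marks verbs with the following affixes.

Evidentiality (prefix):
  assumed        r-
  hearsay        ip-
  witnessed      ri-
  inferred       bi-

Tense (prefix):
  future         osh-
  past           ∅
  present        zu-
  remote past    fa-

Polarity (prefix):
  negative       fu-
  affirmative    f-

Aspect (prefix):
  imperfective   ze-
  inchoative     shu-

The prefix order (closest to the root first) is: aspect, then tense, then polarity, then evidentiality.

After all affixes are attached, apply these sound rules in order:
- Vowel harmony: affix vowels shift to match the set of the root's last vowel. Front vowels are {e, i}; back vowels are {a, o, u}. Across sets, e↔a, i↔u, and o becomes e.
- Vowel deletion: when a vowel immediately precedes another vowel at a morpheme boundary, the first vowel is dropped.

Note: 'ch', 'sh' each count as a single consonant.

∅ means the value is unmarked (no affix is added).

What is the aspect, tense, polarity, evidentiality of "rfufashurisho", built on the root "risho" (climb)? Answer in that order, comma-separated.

inchoative, remote past, negative, assumed

Segment: r-fu-fa-shu-risho.
aspect: shu- → inchoative.
tense: fa- → remote past.
polarity: fu- → negative.
evidentiality: r- → assumed.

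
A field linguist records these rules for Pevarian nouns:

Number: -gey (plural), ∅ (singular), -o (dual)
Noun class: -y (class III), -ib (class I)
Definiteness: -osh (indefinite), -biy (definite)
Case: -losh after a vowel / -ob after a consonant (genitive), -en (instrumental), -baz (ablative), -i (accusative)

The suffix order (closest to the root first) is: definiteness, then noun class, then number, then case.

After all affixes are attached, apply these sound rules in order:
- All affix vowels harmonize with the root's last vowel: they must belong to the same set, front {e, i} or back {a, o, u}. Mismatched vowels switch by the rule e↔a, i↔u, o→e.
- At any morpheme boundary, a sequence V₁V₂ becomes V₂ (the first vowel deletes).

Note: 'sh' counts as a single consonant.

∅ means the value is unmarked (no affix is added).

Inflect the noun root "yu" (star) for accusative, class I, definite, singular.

yubuyubu

Attach definiteness definite -biy → yubiy.
Attach noun class class I -ib → yubiyib.
number = singular: zero marking, form stays yubiyib.
Attach case accusative -i → yubiyibi.
Apply vowel harmony: yubiyibi → yubuyubu.
Vowel deletion: no change.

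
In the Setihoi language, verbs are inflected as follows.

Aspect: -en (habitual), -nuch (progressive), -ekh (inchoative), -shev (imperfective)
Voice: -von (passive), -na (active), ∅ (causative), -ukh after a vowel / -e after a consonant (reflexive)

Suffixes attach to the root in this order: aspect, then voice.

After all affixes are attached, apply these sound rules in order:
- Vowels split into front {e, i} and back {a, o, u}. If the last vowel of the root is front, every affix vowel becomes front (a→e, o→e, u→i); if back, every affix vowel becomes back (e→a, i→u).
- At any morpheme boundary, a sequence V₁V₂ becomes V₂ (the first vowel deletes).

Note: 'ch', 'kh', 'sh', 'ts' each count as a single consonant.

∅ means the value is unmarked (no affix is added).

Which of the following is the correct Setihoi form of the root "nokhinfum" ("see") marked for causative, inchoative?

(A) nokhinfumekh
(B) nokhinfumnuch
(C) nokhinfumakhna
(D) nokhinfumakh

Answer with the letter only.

Attach aspect inchoative -ekh → nokhinfumekh.
voice = causative: zero marking, form stays nokhinfumekh.
Apply vowel harmony: nokhinfumekh → nokhinfumakh.
Vowel deletion: no change.
So the correct form is nokhinfumakh, option (D).
(B) nokhinfumnuch is wrong: it uses progressive instead of inchoative for aspect.
(C) nokhinfumakhna is wrong: it uses active instead of causative for voice.
(A) nokhinfumekh is wrong: it fails to apply the sound rule(s).

D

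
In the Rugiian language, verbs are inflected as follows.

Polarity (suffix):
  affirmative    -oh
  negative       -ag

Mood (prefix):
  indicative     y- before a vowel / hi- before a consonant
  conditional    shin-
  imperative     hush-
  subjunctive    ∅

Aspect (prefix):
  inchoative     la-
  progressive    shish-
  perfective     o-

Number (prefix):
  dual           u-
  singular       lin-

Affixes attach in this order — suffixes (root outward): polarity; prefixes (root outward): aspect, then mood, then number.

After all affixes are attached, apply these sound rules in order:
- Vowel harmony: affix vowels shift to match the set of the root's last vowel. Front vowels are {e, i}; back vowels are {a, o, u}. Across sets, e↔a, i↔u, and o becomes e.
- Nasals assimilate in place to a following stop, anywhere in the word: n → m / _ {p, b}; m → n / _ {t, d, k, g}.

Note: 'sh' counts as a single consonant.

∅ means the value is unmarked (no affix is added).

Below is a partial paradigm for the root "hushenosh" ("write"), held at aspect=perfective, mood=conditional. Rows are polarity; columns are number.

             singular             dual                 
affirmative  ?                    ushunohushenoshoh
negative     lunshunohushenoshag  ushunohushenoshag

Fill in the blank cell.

Attach aspect perfective o- → ohushenosh.
Attach mood conditional shin- → shinohushenosh.
Attach polarity affirmative -oh → shinohushenoshoh.
Attach number singular lin- → linshinohushenoshoh.
Apply vowel harmony: linshinohushenoshoh → lunshunohushenoshoh.
Nasal assimilation: no change.

lunshunohushenoshoh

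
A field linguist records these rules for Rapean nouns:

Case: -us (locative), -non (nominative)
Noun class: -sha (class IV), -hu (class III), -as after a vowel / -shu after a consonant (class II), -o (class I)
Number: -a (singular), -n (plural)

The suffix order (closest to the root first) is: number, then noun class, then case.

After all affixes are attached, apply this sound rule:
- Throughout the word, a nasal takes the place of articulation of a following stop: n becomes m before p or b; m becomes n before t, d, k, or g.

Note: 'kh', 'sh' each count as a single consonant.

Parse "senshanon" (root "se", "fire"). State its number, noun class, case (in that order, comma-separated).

plural, class IV, nominative

Segment: se-n-sha-non.
number: -n → plural.
noun class: -sha → class IV.
case: -non → nominative.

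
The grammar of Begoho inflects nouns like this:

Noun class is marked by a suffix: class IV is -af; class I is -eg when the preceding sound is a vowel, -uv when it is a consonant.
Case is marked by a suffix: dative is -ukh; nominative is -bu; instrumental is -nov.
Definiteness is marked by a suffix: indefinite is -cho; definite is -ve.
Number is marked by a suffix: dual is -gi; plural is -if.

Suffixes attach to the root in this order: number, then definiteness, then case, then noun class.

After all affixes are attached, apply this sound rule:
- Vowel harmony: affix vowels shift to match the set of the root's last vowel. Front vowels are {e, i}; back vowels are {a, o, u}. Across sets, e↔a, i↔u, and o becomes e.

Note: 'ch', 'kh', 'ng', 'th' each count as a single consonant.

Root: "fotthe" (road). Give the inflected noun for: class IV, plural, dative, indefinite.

fottheifcheikhef

Attach number plural -if → fottheif.
Attach definiteness indefinite -cho → fottheifcho.
Attach case dative -ukh → fottheifchoukh.
Attach noun class class IV -af → fottheifchoukhaf.
Apply vowel harmony: fottheifchoukhaf → fottheifcheikhef.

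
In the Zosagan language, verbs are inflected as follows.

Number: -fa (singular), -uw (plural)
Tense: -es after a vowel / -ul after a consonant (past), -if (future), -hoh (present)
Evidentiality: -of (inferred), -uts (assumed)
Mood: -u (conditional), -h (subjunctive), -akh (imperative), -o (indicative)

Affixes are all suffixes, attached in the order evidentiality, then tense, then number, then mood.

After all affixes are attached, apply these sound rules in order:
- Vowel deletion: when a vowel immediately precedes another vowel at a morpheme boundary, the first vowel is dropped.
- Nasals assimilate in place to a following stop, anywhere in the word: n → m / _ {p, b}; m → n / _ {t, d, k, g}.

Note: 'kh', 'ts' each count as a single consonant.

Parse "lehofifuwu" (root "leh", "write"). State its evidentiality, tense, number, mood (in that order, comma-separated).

Segment: leh-of-if-uw-u.
evidentiality: -of → inferred.
tense: -if → future.
number: -uw → plural.
mood: -u → conditional.

inferred, future, plural, conditional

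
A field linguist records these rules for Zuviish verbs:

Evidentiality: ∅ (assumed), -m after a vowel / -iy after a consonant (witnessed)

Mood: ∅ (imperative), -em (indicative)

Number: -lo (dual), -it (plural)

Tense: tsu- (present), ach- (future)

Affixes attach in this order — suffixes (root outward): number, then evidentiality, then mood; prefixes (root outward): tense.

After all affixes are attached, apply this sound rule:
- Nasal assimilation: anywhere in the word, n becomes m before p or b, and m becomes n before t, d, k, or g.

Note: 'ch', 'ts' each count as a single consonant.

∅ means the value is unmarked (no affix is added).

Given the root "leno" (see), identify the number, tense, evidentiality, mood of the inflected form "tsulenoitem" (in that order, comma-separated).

Segment: tsu-leno-it-em.
number: -it → plural.
tense: tsu- → present.
evidentiality: ∅ → assumed.
mood: -em → indicative.

plural, present, assumed, indicative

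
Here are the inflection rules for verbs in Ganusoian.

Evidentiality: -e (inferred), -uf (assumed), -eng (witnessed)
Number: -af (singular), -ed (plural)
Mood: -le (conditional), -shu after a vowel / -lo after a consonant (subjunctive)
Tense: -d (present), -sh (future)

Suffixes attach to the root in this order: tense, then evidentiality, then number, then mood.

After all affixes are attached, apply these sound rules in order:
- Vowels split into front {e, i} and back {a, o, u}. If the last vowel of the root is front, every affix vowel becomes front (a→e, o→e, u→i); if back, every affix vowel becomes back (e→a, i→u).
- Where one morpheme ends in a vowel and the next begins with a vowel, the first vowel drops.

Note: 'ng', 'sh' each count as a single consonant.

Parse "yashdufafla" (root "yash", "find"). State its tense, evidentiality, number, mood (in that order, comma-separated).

Segment: yash-d-uf-af-le.
tense: -d → present.
evidentiality: -uf → assumed.
number: -af → singular.
mood: -le → conditional.

present, assumed, singular, conditional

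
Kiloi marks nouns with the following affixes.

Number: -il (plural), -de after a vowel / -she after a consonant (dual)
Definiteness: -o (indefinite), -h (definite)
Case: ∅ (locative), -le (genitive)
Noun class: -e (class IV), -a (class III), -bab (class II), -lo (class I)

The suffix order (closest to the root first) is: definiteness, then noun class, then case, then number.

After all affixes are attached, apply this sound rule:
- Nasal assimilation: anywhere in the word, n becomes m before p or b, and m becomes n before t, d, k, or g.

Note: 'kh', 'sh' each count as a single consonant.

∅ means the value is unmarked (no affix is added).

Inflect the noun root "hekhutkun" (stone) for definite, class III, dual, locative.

hekhutkunhade

Attach definiteness definite -h → hekhutkunh.
Attach noun class class III -a → hekhutkunha.
case = locative: zero marking, form stays hekhutkunha.
Attach number dual -de (after vowel 'a') → hekhutkunhade.
Nasal assimilation: no change.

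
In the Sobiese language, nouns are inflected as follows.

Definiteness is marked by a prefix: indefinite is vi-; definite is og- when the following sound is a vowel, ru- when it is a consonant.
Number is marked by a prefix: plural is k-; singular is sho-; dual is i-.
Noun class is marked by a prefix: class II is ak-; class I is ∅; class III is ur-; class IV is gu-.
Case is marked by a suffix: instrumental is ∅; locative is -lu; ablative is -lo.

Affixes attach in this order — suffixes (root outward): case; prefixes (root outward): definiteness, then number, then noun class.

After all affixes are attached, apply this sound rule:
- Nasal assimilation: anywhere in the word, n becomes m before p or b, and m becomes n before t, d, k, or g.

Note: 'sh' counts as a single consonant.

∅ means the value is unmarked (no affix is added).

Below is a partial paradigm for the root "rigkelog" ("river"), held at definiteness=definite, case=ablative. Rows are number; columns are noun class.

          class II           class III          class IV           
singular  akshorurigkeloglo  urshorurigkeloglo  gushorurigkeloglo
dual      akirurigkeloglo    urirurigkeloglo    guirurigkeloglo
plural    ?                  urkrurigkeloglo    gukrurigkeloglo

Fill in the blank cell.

Attach definiteness definite ru- (before consonant 'r') → rurigkelog.
Attach number plural k- → krurigkelog.
Attach case ablative -lo → krurigkeloglo.
Attach noun class class II ak- → akkrurigkeloglo.
Nasal assimilation: no change.

akkrurigkeloglo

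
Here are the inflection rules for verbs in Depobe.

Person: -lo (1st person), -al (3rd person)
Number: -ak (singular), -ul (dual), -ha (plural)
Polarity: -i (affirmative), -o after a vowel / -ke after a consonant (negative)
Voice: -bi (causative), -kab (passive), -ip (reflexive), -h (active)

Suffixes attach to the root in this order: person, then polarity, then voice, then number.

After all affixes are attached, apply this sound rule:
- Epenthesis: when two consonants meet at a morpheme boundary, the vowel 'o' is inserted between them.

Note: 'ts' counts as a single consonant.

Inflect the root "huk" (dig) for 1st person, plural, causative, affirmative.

Attach person 1st person -lo → huklo.
Attach polarity affirmative -i → hukloi.
Attach voice causative -bi → hukloibi.
Attach number plural -ha → hukloibiha.
Apply epenthesis: hukloibiha → hukoloibiha.

hukoloibiha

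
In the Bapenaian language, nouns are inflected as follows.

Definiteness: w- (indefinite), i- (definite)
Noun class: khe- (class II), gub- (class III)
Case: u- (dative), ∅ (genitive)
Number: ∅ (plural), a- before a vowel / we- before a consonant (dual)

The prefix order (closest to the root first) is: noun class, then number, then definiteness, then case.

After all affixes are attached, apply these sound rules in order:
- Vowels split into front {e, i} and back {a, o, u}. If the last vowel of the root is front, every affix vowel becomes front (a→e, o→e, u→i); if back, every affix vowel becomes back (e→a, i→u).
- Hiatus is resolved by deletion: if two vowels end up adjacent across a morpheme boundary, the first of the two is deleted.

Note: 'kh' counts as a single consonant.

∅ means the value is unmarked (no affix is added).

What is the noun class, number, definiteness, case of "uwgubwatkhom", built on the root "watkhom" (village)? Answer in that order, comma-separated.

class III, plural, indefinite, dative

Segment: u-w-gub-watkhom.
noun class: gub- → class III.
number: ∅ → plural.
definiteness: w- → indefinite.
case: u- → dative.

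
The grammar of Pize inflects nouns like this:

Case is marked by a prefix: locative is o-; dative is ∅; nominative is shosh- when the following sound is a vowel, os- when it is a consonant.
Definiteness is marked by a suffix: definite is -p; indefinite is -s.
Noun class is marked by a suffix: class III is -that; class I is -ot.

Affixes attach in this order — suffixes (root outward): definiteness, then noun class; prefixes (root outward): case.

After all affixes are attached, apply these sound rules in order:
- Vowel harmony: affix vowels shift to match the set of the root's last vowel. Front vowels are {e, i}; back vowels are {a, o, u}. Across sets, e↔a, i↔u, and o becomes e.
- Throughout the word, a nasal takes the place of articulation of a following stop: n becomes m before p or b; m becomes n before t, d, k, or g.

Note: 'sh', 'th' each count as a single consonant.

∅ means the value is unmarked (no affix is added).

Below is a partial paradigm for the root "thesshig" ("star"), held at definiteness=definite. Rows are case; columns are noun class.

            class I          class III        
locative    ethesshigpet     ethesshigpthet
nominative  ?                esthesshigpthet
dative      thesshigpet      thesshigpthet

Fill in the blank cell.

esthesshigpet

Attach definiteness definite -p → thesshigp.
Attach case nominative os- (before consonant 'th') → osthesshigp.
Attach noun class class I -ot → osthesshigpot.
Apply vowel harmony: osthesshigpot → esthesshigpet.
Nasal assimilation: no change.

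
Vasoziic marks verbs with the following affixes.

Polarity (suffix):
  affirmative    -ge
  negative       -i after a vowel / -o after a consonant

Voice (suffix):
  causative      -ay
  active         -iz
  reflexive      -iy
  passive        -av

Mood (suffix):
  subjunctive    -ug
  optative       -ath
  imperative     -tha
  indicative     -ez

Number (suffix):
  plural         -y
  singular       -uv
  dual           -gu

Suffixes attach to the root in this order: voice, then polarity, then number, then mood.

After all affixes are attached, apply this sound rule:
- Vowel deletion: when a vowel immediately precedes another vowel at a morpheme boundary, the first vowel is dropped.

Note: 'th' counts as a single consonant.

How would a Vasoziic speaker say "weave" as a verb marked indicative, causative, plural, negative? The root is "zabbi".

zabbayoyez

Attach voice causative -ay → zabbiay.
Attach polarity negative -o (after consonant 'y') → zabbiayo.
Attach number plural -y → zabbiayoy.
Attach mood indicative -ez → zabbiayoyez.
Apply vowel deletion: zabbiayoyez → zabbayoyez.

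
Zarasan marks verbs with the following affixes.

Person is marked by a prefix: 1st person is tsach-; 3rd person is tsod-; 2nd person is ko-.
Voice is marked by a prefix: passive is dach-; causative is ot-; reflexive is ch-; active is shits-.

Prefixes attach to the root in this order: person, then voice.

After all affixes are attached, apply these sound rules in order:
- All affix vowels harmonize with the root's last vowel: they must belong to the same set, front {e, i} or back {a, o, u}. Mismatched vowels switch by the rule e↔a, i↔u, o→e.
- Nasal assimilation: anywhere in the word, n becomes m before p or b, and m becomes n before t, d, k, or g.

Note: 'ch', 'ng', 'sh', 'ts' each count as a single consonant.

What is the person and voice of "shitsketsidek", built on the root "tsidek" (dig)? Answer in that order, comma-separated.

Segment: shits-ko-tsidek.
person: ko- → 2nd person.
voice: shits- → active.

2nd person, active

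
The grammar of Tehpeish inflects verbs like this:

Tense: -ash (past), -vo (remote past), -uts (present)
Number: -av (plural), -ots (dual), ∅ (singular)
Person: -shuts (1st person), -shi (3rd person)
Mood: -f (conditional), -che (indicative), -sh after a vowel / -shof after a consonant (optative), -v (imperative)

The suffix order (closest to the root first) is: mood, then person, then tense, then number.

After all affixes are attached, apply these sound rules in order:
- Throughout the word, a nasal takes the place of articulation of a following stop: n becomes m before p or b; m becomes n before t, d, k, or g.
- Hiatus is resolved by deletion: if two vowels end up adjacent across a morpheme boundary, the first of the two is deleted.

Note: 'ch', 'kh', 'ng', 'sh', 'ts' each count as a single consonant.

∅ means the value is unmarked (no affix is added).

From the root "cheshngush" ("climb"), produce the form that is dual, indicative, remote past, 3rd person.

Attach mood indicative -che → cheshngushche.
Attach person 3rd person -shi → cheshngushcheshi.
Attach tense remote past -vo → cheshngushcheshivo.
Attach number dual -ots → cheshngushcheshivoots.
Nasal assimilation: no change.
Apply vowel deletion: cheshngushcheshivoots → cheshngushcheshivots.

cheshngushcheshivots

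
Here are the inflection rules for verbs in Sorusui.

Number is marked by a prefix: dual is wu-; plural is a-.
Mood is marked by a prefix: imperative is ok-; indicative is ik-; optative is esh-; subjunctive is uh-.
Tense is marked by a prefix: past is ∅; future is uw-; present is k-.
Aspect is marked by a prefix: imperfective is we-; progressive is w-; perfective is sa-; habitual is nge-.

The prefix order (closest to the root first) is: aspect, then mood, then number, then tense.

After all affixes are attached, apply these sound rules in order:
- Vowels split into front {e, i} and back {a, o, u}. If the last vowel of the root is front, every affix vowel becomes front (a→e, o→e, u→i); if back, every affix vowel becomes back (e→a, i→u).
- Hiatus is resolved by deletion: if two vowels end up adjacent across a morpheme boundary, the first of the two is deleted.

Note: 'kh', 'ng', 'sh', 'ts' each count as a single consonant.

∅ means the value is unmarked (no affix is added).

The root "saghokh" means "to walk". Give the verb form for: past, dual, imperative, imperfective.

wokwasaghokh

Attach aspect imperfective we- → wesaghokh.
Attach mood imperative ok- → okwesaghokh.
Attach number dual wu- → wuokwesaghokh.
tense = past: zero marking, form stays wuokwesaghokh.
Apply vowel harmony: wuokwesaghokh → wuokwasaghokh.
Apply vowel deletion: wuokwasaghokh → wokwasaghokh.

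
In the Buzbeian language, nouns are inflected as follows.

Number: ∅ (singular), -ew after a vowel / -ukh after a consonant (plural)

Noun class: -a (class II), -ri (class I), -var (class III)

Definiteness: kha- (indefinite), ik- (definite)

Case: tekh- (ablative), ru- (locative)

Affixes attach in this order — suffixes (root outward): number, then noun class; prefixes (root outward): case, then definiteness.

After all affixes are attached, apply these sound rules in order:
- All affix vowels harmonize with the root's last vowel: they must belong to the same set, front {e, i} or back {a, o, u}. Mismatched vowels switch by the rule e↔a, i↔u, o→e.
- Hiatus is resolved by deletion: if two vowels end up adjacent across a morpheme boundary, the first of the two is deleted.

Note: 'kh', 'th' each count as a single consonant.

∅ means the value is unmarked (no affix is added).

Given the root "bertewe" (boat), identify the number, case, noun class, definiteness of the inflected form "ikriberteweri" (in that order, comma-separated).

singular, locative, class I, definite

Segment: ik-ru-bertewe-ri.
number: ∅ → singular.
case: ru- → locative.
noun class: -ri → class I.
definiteness: ik- → definite.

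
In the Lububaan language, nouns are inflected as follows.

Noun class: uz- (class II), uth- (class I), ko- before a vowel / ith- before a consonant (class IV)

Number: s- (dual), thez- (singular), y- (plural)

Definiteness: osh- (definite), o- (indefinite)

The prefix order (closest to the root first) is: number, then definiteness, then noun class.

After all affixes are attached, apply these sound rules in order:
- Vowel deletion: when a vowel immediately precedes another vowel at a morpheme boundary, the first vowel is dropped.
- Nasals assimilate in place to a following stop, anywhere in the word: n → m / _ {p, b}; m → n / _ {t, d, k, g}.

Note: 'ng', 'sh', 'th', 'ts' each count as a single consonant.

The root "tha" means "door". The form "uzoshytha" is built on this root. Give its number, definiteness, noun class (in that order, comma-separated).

plural, definite, class II

Segment: uz-osh-y-tha.
number: y- → plural.
definiteness: osh- → definite.
noun class: uz- → class II.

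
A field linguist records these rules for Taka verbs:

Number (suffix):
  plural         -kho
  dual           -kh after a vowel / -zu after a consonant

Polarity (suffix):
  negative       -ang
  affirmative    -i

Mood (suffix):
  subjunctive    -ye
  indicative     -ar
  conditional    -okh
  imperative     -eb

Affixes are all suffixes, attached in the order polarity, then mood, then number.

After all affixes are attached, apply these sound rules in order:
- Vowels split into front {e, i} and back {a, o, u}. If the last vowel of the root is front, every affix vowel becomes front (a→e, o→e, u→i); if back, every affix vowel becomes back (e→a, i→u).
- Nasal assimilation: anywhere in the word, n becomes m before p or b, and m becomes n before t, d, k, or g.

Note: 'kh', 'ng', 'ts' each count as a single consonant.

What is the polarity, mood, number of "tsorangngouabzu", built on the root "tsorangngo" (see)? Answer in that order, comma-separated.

Segment: tsorangngo-i-eb-zu.
polarity: -i → affirmative.
mood: -eb → imperative.
number: -kh/zu → dual.

affirmative, imperative, dual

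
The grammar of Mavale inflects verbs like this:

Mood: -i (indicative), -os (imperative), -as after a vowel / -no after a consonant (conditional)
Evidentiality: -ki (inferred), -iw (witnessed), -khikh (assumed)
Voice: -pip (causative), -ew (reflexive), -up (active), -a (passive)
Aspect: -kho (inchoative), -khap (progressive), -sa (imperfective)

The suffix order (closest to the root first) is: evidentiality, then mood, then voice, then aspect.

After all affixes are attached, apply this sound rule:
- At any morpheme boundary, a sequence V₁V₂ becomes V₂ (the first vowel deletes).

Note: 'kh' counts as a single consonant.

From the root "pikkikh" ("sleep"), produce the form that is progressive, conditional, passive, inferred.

Attach evidentiality inferred -ki → pikkikhki.
Attach mood conditional -as (after vowel 'i') → pikkikhkias.
Attach voice passive -a → pikkikhkiasa.
Attach aspect progressive -khap → pikkikhkiasakhap.
Apply vowel deletion: pikkikhkiasakhap → pikkikhkasakhap.

pikkikhkasakhap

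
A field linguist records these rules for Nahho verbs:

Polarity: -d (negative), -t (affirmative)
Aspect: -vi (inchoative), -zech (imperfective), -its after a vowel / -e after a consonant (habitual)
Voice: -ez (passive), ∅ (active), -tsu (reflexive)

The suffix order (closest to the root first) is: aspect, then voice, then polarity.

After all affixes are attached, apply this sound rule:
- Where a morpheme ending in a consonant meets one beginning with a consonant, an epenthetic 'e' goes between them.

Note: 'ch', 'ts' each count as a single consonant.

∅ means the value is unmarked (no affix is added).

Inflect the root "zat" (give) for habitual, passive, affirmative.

zateezet

Attach aspect habitual -e (after consonant 't') → zate.
Attach voice passive -ez → zateez.
Attach polarity affirmative -t → zateezt.
Apply epenthesis: zateezt → zateezet.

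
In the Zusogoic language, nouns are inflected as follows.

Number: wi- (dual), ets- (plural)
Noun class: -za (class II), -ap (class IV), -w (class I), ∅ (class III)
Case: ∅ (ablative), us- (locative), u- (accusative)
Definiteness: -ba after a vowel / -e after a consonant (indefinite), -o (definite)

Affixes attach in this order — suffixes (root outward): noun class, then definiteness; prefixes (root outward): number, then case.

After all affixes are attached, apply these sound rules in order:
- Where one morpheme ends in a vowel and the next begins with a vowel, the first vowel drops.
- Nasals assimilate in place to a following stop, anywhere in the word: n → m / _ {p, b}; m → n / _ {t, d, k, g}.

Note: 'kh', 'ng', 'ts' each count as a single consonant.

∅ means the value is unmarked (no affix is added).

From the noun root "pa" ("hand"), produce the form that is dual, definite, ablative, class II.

Attach number dual wi- → wipa.
Attach noun class class II -za → wipaza.
Attach definiteness definite -o → wipazao.
case = ablative: zero marking, form stays wipazao.
Apply vowel deletion: wipazao → wipazo.
Nasal assimilation: no change.

wipazo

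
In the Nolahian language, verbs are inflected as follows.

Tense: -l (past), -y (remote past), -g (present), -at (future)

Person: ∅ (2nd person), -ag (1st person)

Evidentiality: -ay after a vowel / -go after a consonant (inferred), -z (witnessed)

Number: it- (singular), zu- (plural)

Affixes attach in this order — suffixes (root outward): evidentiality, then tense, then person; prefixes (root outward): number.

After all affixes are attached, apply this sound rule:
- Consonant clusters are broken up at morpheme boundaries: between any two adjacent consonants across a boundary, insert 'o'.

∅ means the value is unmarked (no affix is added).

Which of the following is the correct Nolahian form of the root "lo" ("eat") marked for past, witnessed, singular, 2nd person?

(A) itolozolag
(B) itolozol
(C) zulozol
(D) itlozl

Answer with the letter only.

B

Attach evidentiality witnessed -z → loz.
Attach number singular it- → itloz.
Attach tense past -l → itlozl.
person = 2nd person: zero marking, form stays itlozl.
Apply epenthesis: itlozl → itolozol.
So the correct form is itolozol, option (B).
(D) itlozl is wrong: it fails to apply the sound rule(s).
(C) zulozol is wrong: it uses plural instead of singular for number.
(A) itolozolag is wrong: it uses 1st person instead of 2nd person for person.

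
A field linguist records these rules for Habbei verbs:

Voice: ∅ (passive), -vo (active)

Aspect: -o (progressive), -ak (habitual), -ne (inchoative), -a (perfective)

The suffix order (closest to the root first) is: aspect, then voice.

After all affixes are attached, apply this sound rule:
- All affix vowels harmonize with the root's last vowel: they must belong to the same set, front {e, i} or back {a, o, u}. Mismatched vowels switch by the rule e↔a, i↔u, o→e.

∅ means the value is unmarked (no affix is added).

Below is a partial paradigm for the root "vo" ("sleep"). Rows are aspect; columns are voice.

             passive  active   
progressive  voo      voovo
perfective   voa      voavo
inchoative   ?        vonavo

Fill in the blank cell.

vona

Attach aspect inchoative -ne → vone.
voice = passive: zero marking, form stays vone.
Apply vowel harmony: vone → vona.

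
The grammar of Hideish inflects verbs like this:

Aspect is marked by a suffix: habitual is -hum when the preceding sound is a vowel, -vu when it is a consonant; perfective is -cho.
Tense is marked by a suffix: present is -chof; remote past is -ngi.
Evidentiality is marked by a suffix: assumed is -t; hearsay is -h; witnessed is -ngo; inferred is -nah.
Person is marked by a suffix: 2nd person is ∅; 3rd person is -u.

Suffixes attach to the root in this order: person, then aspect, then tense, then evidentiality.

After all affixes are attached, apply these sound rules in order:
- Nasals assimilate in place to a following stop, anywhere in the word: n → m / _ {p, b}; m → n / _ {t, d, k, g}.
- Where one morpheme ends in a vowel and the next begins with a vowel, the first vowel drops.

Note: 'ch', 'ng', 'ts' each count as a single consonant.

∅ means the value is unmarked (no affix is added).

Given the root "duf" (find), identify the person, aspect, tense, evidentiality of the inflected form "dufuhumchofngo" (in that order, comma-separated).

3rd person, habitual, present, witnessed

Segment: duf-u-hum-chof-ngo.
person: -u → 3rd person.
aspect: -hum/vu → habitual.
tense: -chof → present.
evidentiality: -ngo → witnessed.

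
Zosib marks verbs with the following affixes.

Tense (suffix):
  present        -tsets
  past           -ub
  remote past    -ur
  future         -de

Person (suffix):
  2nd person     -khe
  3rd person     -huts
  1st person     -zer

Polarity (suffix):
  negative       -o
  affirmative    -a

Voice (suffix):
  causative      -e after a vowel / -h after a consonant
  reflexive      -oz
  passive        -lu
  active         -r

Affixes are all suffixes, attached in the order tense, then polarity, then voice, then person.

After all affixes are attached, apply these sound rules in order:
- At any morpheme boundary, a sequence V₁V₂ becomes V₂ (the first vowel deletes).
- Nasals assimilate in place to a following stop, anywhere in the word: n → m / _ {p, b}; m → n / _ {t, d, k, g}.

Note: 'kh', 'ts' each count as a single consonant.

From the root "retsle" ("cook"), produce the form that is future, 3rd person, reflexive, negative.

Attach tense future -de → retslede.
Attach polarity negative -o → retsledeo.
Attach voice reflexive -oz → retsledeooz.
Attach person 3rd person -huts → retsledeoozhuts.
Apply vowel deletion: retsledeoozhuts → retsledozhuts.
Nasal assimilation: no change.

retsledozhuts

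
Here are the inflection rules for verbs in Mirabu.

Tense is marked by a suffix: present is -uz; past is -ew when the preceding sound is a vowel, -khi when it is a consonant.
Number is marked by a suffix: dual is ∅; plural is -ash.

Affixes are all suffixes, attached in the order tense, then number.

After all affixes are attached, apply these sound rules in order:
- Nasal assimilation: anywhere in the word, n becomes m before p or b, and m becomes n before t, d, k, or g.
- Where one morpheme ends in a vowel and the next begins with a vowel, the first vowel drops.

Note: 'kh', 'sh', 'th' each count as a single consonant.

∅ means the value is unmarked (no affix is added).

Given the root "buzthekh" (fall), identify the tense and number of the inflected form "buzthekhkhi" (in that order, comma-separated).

Segment: buzthekh-khi.
tense: -ew/khi → past.
number: ∅ → dual.

past, dual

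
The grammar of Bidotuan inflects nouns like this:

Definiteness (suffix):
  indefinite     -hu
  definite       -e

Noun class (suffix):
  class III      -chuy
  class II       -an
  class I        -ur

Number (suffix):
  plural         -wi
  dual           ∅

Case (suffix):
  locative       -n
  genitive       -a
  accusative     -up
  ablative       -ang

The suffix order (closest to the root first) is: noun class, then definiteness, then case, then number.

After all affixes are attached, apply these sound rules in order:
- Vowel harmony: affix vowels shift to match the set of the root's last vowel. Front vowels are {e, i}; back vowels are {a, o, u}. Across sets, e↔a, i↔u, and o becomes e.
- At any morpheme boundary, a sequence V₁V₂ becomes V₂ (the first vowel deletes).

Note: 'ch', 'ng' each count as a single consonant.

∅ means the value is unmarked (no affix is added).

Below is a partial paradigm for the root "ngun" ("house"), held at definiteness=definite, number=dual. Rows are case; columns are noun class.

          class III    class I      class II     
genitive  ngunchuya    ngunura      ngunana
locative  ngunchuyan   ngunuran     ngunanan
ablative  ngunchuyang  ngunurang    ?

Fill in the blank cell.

ngunanang

Attach noun class class II -an → ngunan.
Attach definiteness definite -e → ngunane.
Attach case ablative -ang → ngunaneang.
number = dual: zero marking, form stays ngunaneang.
Apply vowel harmony: ngunaneang → ngunanaang.
Apply vowel deletion: ngunanaang → ngunanang.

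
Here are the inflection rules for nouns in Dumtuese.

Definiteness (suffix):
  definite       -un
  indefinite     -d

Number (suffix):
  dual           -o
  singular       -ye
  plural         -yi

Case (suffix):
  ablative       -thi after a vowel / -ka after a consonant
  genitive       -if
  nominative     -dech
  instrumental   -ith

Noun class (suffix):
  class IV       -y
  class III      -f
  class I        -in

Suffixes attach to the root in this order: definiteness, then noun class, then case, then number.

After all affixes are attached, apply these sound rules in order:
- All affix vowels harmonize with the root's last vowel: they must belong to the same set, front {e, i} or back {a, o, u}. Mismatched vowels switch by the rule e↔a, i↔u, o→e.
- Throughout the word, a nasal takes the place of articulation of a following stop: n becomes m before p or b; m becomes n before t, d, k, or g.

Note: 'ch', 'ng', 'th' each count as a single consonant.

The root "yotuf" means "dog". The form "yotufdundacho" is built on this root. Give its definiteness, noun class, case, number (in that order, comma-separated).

indefinite, class I, nominative, dual

Segment: yotuf-d-in-dech-o.
definiteness: -d → indefinite.
noun class: -in → class I.
case: -dech → nominative.
number: -o → dual.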